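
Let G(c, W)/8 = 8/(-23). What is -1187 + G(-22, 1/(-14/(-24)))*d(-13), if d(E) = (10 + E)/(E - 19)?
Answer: -27307/23 ≈ -1187.3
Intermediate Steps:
G(c, W) = -64/23 (G(c, W) = 8*(8/(-23)) = 8*(8*(-1/23)) = 8*(-8/23) = -64/23)
d(E) = (10 + E)/(-19 + E)
-1187 + G(-22, 1/(-14/(-24)))*d(-13) = -1187 - 64*(10 - 13)/(23*(-19 - 13)) = -1187 - 64*(-3)/(23*(-32)) = -1187 - (-2)*(-3)/23 = -1187 - 64/23*3/32 = -1187 - 6/23 = -27307/23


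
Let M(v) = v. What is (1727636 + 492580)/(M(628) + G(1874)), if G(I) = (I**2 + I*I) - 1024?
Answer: 555054/1755839 ≈ 0.31612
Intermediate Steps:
G(I) = -1024 + 2*I**2 (G(I) = (I**2 + I**2) - 1024 = 2*I**2 - 1024 = -1024 + 2*I**2)
(1727636 + 492580)/(M(628) + G(1874)) = (1727636 + 492580)/(628 + (-1024 + 2*1874**2)) = 2220216/(628 + (-1024 + 2*3511876)) = 2220216/(628 + (-1024 + 7023752)) = 2220216/(628 + 7022728) = 2220216/7023356 = 2220216*(1/7023356) = 555054/1755839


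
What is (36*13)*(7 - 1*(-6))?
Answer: 6084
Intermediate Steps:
(36*13)*(7 - 1*(-6)) = 468*(7 + 6) = 468*13 = 6084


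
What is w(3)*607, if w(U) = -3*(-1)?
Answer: 1821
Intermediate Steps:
w(U) = 3
w(3)*607 = 3*607 = 1821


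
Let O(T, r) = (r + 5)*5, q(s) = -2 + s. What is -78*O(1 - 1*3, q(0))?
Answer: -1170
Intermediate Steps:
O(T, r) = 25 + 5*r (O(T, r) = (5 + r)*5 = 25 + 5*r)
-78*O(1 - 1*3, q(0)) = -78*(25 + 5*(-2 + 0)) = -78*(25 + 5*(-2)) = -78*(25 - 10) = -78*15 = -1170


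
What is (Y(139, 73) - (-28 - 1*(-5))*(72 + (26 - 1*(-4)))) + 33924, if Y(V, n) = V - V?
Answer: 36270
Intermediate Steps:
Y(V, n) = 0
(Y(139, 73) - (-28 - 1*(-5))*(72 + (26 - 1*(-4)))) + 33924 = (0 - (-28 - 1*(-5))*(72 + (26 - 1*(-4)))) + 33924 = (0 - (-28 + 5)*(72 + (26 + 4))) + 33924 = (0 - (-23)*(72 + 30)) + 33924 = (0 - (-23)*102) + 33924 = (0 - 1*(-2346)) + 33924 = (0 + 2346) + 33924 = 2346 + 33924 = 36270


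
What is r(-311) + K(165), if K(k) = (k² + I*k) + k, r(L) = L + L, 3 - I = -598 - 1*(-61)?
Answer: 115868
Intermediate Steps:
I = 540 (I = 3 - (-598 - 1*(-61)) = 3 - (-598 + 61) = 3 - 1*(-537) = 3 + 537 = 540)
r(L) = 2*L
K(k) = k² + 541*k (K(k) = (k² + 540*k) + k = k² + 541*k)
r(-311) + K(165) = 2*(-311) + 165*(541 + 165) = -622 + 165*706 = -622 + 116490 = 115868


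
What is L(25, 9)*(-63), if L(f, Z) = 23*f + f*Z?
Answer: -50400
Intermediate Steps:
L(f, Z) = 23*f + Z*f
L(25, 9)*(-63) = (25*(23 + 9))*(-63) = (25*32)*(-63) = 800*(-63) = -50400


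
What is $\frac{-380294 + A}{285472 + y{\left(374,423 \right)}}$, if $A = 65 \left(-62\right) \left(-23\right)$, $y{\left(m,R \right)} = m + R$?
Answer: $- \frac{95868}{95423} \approx -1.0047$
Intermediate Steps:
$y{\left(m,R \right)} = R + m$
$A = 92690$ ($A = \left(-4030\right) \left(-23\right) = 92690$)
$\frac{-380294 + A}{285472 + y{\left(374,423 \right)}} = \frac{-380294 + 92690}{285472 + \left(423 + 374\right)} = - \frac{287604}{285472 + 797} = - \frac{287604}{286269} = \left(-287604\right) \frac{1}{286269} = - \frac{95868}{95423}$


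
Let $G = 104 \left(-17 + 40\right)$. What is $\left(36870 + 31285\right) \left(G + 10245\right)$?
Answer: $861274735$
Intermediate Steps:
$G = 2392$ ($G = 104 \cdot 23 = 2392$)
$\left(36870 + 31285\right) \left(G + 10245\right) = \left(36870 + 31285\right) \left(2392 + 10245\right) = 68155 \cdot 12637 = 861274735$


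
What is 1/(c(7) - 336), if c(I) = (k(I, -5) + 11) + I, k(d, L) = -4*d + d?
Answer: -1/339 ≈ -0.0029499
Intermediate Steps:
k(d, L) = -3*d
c(I) = 11 - 2*I (c(I) = (-3*I + 11) + I = (11 - 3*I) + I = 11 - 2*I)
1/(c(7) - 336) = 1/((11 - 2*7) - 336) = 1/((11 - 14) - 336) = 1/(-3 - 336) = 1/(-339) = -1/339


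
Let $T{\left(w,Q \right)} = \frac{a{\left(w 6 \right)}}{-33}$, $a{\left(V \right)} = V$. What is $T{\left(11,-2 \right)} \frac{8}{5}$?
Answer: $- \frac{16}{5} \approx -3.2$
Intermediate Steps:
$T{\left(w,Q \right)} = - \frac{2 w}{11}$ ($T{\left(w,Q \right)} = \frac{w 6}{-33} = 6 w \left(- \frac{1}{33}\right) = - \frac{2 w}{11}$)
$T{\left(11,-2 \right)} \frac{8}{5} = \left(- \frac{2}{11}\right) 11 \cdot \frac{8}{5} = - 2 \cdot 8 \cdot \frac{1}{5} = \left(-2\right) \frac{8}{5} = - \frac{16}{5}$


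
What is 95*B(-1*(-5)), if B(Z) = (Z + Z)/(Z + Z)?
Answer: 95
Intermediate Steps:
B(Z) = 1 (B(Z) = (2*Z)/((2*Z)) = (2*Z)*(1/(2*Z)) = 1)
95*B(-1*(-5)) = 95*1 = 95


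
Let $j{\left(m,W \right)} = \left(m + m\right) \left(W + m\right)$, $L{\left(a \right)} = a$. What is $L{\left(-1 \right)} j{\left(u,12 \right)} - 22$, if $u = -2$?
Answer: $18$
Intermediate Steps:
$j{\left(m,W \right)} = 2 m \left(W + m\right)$
$L{\left(-1 \right)} j{\left(u,12 \right)} - 22 = - 2 \left(-2\right) \left(12 - 2\right) - 22 = - 2 \left(-2\right) 10 - 22 = \left(-1\right) \left(-40\right) - 22 = 40 - 22 = 18$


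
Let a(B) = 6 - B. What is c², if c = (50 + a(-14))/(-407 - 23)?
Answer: 49/1849 ≈ 0.026501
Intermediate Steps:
c = -7/43 (c = (50 + (6 - 1*(-14)))/(-407 - 23) = (50 + (6 + 14))/(-430) = (50 + 20)*(-1/430) = 70*(-1/430) = -7/43 ≈ -0.16279)
c² = (-7/43)² = 49/1849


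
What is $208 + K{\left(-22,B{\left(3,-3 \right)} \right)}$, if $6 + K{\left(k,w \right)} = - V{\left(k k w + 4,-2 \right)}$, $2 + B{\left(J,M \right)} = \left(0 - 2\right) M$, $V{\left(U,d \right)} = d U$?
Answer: $4082$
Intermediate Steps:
$V{\left(U,d \right)} = U d$
$B{\left(J,M \right)} = -2 - 2 M$ ($B{\left(J,M \right)} = -2 + \left(0 - 2\right) M = -2 - 2 M$)
$K{\left(k,w \right)} = 2 + 2 w k^{2}$ ($K{\left(k,w \right)} = -6 - \left(k k w + 4\right) \left(-2\right) = -6 - \left(k^{2} w + 4\right) \left(-2\right) = -6 - \left(w k^{2} + 4\right) \left(-2\right) = -6 - \left(4 + w k^{2}\right) \left(-2\right) = -6 - \left(-8 - 2 w k^{2}\right) = -6 + \left(8 + 2 w k^{2}\right) = 2 + 2 w k^{2}$)
$208 + K{\left(-22,B{\left(3,-3 \right)} \right)} = 208 + \left(2 + 2 \left(-2 - -6\right) \left(-22\right)^{2}\right) = 208 + \left(2 + 2 \left(-2 + 6\right) 484\right) = 208 + \left(2 + 2 \cdot 4 \cdot 484\right) = 208 + \left(2 + 3872\right) = 208 + 3874 = 4082$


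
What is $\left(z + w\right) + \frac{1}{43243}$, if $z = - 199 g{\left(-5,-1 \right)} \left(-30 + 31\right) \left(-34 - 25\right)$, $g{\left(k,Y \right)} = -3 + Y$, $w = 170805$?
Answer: $\frac{5355256364}{43243} \approx 1.2384 \cdot 10^{5}$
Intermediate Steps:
$z = -46964$ ($z = - 199 \left(-3 - 1\right) \left(-30 + 31\right) \left(-34 - 25\right) = \left(-199\right) \left(-4\right) 1 \left(-59\right) = 796 \left(-59\right) = -46964$)
$\left(z + w\right) + \frac{1}{43243} = \left(-46964 + 170805\right) + \frac{1}{43243} = 123841 + \frac{1}{43243} = \frac{5355256364}{43243}$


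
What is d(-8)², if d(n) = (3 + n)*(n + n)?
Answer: 6400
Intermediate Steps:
d(n) = 2*n*(3 + n) (d(n) = (3 + n)*(2*n) = 2*n*(3 + n))
d(-8)² = (2*(-8)*(3 - 8))² = (2*(-8)*(-5))² = 80² = 6400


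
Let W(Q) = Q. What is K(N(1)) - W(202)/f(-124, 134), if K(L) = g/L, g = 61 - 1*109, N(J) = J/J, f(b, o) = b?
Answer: -2875/62 ≈ -46.371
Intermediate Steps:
N(J) = 1
g = -48 (g = 61 - 109 = -48)
K(L) = -48/L
K(N(1)) - W(202)/f(-124, 134) = -48/1 - 202/(-124) = -48*1 - 202*(-1)/124 = -48 - 1*(-101/62) = -48 + 101/62 = -2875/62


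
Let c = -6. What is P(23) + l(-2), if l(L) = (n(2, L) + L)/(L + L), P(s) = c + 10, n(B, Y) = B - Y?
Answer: 7/2 ≈ 3.5000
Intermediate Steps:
P(s) = 4 (P(s) = -6 + 10 = 4)
l(L) = 1/L (l(L) = ((2 - L) + L)/(L + L) = 2/((2*L)) = 2*(1/(2*L)) = 1/L)
P(23) + l(-2) = 4 + 1/(-2) = 4 - ½ = 7/2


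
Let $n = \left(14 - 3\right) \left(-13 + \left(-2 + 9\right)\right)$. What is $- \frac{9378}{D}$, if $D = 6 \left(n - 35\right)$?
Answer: $\frac{1563}{101} \approx 15.475$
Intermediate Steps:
$n = -66$ ($n = 11 \left(-13 + 7\right) = 11 \left(-6\right) = -66$)
$D = -606$ ($D = 6 \left(-66 - 35\right) = 6 \left(-101\right) = -606$)
$- \frac{9378}{D} = - \frac{9378}{-606} = \left(-9378\right) \left(- \frac{1}{606}\right) = \frac{1563}{101}$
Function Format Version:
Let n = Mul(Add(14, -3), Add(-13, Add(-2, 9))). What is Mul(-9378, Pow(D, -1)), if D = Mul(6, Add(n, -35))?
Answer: Rational(1563, 101) ≈ 15.475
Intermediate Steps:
n = -66 (n = Mul(11, Add(-13, 7)) = Mul(11, -6) = -66)
D = -606 (D = Mul(6, Add(-66, -35)) = Mul(6, -101) = -606)
Mul(-9378, Pow(D, -1)) = Mul(-9378, Pow(-606, -1)) = Mul(-9378, Rational(-1, 606)) = Rational(1563, 101)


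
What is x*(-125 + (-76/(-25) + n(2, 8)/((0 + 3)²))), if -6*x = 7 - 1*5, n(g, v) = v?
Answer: 27241/675 ≈ 40.357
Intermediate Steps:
x = -⅓ (x = -(7 - 1*5)/6 = -(7 - 5)/6 = -⅙*2 = -⅓ ≈ -0.33333)
x*(-125 + (-76/(-25) + n(2, 8)/((0 + 3)²))) = -(-125 + (-76/(-25) + 8/((0 + 3)²)))/3 = -(-125 + (-76*(-1/25) + 8/(3²)))/3 = -(-125 + (76/25 + 8/9))/3 = -(-125 + 884/225)/3 = -⅓*(-27241/225) = 27241/675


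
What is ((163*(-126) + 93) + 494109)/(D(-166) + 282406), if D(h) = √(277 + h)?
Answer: 133765555584/79753148725 - 473664*√111/79753148725 ≈ 1.6772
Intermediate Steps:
((163*(-126) + 93) + 494109)/(D(-166) + 282406) = ((163*(-126) + 93) + 494109)/(√(277 - 166) + 282406) = ((-20538 + 93) + 494109)/(√111 + 282406) = (-20445 + 494109)/(282406 + √111) = 473664/(282406 + √111)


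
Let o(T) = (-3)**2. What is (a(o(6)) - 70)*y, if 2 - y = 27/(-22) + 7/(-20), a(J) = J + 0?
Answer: -48007/220 ≈ -218.21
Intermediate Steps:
o(T) = 9
a(J) = J
y = 787/220 (y = 2 - (27/(-22) + 7/(-20)) = 2 - (27*(-1/22) + 7*(-1/20)) = 2 - (-27/22 - 7/20) = 2 - 1*(-347/220) = 2 + 347/220 = 787/220 ≈ 3.5773)
(a(o(6)) - 70)*y = (9 - 70)*(787/220) = -61*787/220 = -48007/220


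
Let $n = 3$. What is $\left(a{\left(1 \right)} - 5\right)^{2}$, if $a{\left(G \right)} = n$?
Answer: $4$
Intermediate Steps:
$a{\left(G \right)} = 3$
$\left(a{\left(1 \right)} - 5\right)^{2} = \left(3 - 5\right)^{2} = \left(-2\right)^{2} = 4$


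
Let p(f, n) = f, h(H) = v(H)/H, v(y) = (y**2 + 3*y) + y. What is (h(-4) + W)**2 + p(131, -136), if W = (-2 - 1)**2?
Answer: 212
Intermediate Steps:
v(y) = y**2 + 4*y
h(H) = 4 + H (h(H) = (H*(4 + H))/H = 4 + H)
W = 9 (W = (-3)**2 = 9)
(h(-4) + W)**2 + p(131, -136) = ((4 - 4) + 9)**2 + 131 = (0 + 9)**2 + 131 = 9**2 + 131 = 81 + 131 = 212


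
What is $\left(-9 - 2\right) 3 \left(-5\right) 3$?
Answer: $495$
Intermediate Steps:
$\left(-9 - 2\right) 3 \left(-5\right) 3 = - 11 \left(\left(-15\right) 3\right) = \left(-11\right) \left(-45\right) = 495$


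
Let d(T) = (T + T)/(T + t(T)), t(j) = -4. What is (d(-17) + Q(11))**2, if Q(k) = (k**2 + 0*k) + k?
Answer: 7873636/441 ≈ 17854.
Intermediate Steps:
d(T) = 2*T/(-4 + T) (d(T) = (T + T)/(T - 4) = (2*T)/(-4 + T) = 2*T/(-4 + T))
Q(k) = k + k**2 (Q(k) = (k**2 + 0) + k = k**2 + k = k + k**2)
(d(-17) + Q(11))**2 = (2*(-17)/(-4 - 17) + 11*(1 + 11))**2 = (2*(-17)/(-21) + 11*12)**2 = (2*(-17)*(-1/21) + 132)**2 = (34/21 + 132)**2 = (2806/21)**2 = 7873636/441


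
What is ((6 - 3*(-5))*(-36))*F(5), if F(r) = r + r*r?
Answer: -22680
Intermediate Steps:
F(r) = r + r²
((6 - 3*(-5))*(-36))*F(5) = ((6 - 3*(-5))*(-36))*(5*(1 + 5)) = ((6 + 15)*(-36))*(5*6) = (21*(-36))*30 = -756*30 = -22680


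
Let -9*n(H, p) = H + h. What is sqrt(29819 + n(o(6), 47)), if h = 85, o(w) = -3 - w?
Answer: sqrt(268295)/3 ≈ 172.66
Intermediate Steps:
n(H, p) = -85/9 - H/9 (n(H, p) = -(H + 85)/9 = -(85 + H)/9 = -85/9 - H/9)
sqrt(29819 + n(o(6), 47)) = sqrt(29819 + (-85/9 - (-3 - 1*6)/9)) = sqrt(29819 + (-85/9 - (-3 - 6)/9)) = sqrt(29819 + (-85/9 - 1/9*(-9))) = sqrt(29819 + (-85/9 + 1)) = sqrt(29819 - 76/9) = sqrt(268295/9) = sqrt(268295)/3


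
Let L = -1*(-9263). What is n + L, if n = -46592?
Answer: -37329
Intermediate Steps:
L = 9263
n + L = -46592 + 9263 = -37329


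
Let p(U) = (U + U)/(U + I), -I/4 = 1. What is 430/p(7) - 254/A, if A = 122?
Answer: 38456/427 ≈ 90.061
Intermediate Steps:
I = -4 (I = -4*1 = -4)
p(U) = 2*U/(-4 + U) (p(U) = (U + U)/(U - 4) = (2*U)/(-4 + U) = 2*U/(-4 + U))
430/p(7) - 254/A = 430/((2*7/(-4 + 7))) - 254/122 = 430/((2*7/3)) - 254*1/122 = 430/((2*7*(⅓))) - 127/61 = 430/(14/3) - 127/61 = 430*(3/14) - 127/61 = 645/7 - 127/61 = 38456/427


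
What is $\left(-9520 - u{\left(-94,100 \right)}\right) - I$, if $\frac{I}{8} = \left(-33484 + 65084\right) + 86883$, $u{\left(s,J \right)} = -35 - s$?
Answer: $-957443$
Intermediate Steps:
$I = 947864$ ($I = 8 \left(\left(-33484 + 65084\right) + 86883\right) = 8 \left(31600 + 86883\right) = 8 \cdot 118483 = 947864$)
$\left(-9520 - u{\left(-94,100 \right)}\right) - I = \left(-9520 - \left(-35 - -94\right)\right) - 947864 = \left(-9520 - \left(-35 + 94\right)\right) - 947864 = \left(-9520 - 59\right) - 947864 = -9579 - 947864 = -957443$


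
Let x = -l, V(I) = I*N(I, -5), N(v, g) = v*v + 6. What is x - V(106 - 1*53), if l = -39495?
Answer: -109700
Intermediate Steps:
N(v, g) = 6 + v² (N(v, g) = v² + 6 = 6 + v²)
V(I) = I*(6 + I²)
x = 39495 (x = -1*(-39495) = 39495)
x - V(106 - 1*53) = 39495 - (106 - 1*53)*(6 + (106 - 1*53)²) = 39495 - (106 - 53)*(6 + (106 - 53)²) = 39495 - 53*(6 + 53²) = 39495 - 53*(6 + 2809) = 39495 - 53*2815 = 39495 - 1*149195 = 39495 - 149195 = -109700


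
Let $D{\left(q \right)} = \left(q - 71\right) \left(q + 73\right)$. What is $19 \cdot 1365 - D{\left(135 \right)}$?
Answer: $12623$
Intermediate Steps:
$D{\left(q \right)} = \left(-71 + q\right) \left(73 + q\right)$
$19 \cdot 1365 - D{\left(135 \right)} = 19 \cdot 1365 - \left(-5183 + 135^{2} + 2 \cdot 135\right) = 25935 - \left(-5183 + 18225 + 270\right) = 25935 - 13312 = 12623$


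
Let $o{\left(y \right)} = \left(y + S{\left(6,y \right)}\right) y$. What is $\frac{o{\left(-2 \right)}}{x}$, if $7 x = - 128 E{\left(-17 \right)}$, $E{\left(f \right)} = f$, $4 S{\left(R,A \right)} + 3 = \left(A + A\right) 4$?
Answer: $\frac{189}{4352} \approx 0.043428$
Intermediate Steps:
$S{\left(R,A \right)} = - \frac{3}{4} + 2 A$ ($S{\left(R,A \right)} = - \frac{3}{4} + \frac{\left(A + A\right) 4}{4} = - \frac{3}{4} + \frac{2 A 4}{4} = - \frac{3}{4} + \frac{8 A}{4} = - \frac{3}{4} + 2 A$)
$o{\left(y \right)} = y \left(- \frac{3}{4} + 3 y\right)$ ($o{\left(y \right)} = \left(y + \left(- \frac{3}{4} + 2 y\right)\right) y = \left(- \frac{3}{4} + 3 y\right) y = y \left(- \frac{3}{4} + 3 y\right)$)
$x = \frac{2176}{7}$ ($x = \frac{\left(-128\right) \left(-17\right)}{7} = \frac{1}{7} \cdot 2176 = \frac{2176}{7} \approx 310.86$)
$\frac{o{\left(-2 \right)}}{x} = \frac{\frac{3}{4} \left(-2\right) \left(-1 + 4 \left(-2\right)\right)}{\frac{2176}{7}} = \frac{3}{4} \left(-2\right) \left(-1 - 8\right) \frac{7}{2176} = \frac{3}{4} \left(-2\right) \left(-9\right) \frac{7}{2176} = \frac{27}{2} \cdot \frac{7}{2176} = \frac{189}{4352}$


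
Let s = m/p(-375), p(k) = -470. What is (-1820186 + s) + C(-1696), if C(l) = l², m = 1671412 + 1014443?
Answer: 98748449/94 ≈ 1.0505e+6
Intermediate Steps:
m = 2685855
s = -537171/94 (s = 2685855/(-470) = 2685855*(-1/470) = -537171/94 ≈ -5714.6)
(-1820186 + s) + C(-1696) = (-1820186 - 537171/94) + (-1696)² = -171634655/94 + 2876416 = 98748449/94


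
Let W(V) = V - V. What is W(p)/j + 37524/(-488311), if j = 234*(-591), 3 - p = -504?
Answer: -37524/488311 ≈ -0.076844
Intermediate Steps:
p = 507 (p = 3 - 1*(-504) = 3 + 504 = 507)
W(V) = 0
j = -138294
W(p)/j + 37524/(-488311) = 0/(-138294) + 37524/(-488311) = 0*(-1/138294) + 37524*(-1/488311) = 0 - 37524/488311 = -37524/488311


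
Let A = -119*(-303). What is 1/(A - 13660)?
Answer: 1/22397 ≈ 4.4649e-5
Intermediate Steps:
A = 36057
1/(A - 13660) = 1/(36057 - 13660) = 1/22397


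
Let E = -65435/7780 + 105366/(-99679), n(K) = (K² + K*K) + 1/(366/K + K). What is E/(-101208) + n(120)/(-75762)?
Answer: -185384830342781916497/487797872638676550624 ≈ -0.38004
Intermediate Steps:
n(K) = 1/(K + 366/K) + 2*K² (n(K) = (K² + K²) + 1/(K + 366/K) = 2*K² + 1/(K + 366/K) = 1/(K + 366/K) + 2*K²)
E = -1468448569/155100524 (E = -65435*1/7780 + 105366*(-1/99679) = -13087/1556 - 105366/99679 = -1468448569/155100524 ≈ -9.4677)
E/(-101208) + n(120)/(-75762) = -1468448569/155100524/(-101208) + (120*(1 + 2*120³ + 732*120)/(366 + 120²))/(-75762) = -1468448569/155100524*(-1/101208) + (120*(1 + 2*1728000 + 87840)/(366 + 14400))*(-1/75762) = 1468448569/15697413832992 + (120*(1 + 3456000 + 87840)/14766)*(-1/75762) = 1468448569/15697413832992 + (120*(1/14766)*3543841)*(-1/75762) = 1468448569/15697413832992 + (70876820/2461)*(-1/75762) = 1468448569/15697413832992 - 35438410/93225141 = -185384830342781916497/487797872638676550624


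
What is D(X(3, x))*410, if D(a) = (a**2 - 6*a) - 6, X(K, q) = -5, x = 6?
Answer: 20090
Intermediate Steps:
D(a) = -6 + a**2 - 6*a
D(X(3, x))*410 = (-6 + (-5)**2 - 6*(-5))*410 = (-6 + 25 + 30)*410 = 49*410 = 20090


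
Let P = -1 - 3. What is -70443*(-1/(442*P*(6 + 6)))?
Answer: -23481/7072 ≈ -3.3203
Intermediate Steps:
P = -4
-70443*(-1/(442*P*(6 + 6))) = -70443*1/(1768*(6 + 6)) = -70443/((-4*12*(-13))*34) = -70443/(-48*(-13)*34) = -70443/(624*34) = -70443/21216 = -70443*1/21216 = -23481/7072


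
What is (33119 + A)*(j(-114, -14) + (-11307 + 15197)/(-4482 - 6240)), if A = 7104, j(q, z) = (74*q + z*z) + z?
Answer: -1779933675497/5361 ≈ -3.3202e+8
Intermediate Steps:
j(q, z) = z + z² + 74*q (j(q, z) = (74*q + z²) + z = (z² + 74*q) + z = z + z² + 74*q)
(33119 + A)*(j(-114, -14) + (-11307 + 15197)/(-4482 - 6240)) = (33119 + 7104)*((-14 + (-14)² + 74*(-114)) + (-11307 + 15197)/(-4482 - 6240)) = 40223*((-14 + 196 - 8436) + 3890/(-10722)) = 40223*(-8254 + 3890*(-1/10722)) = 40223*(-8254 - 1945/5361) = 40223*(-44251639/5361) = -1779933675497/5361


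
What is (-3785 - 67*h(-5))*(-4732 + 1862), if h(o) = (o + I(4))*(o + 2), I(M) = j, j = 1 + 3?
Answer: 11439820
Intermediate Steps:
j = 4
I(M) = 4
h(o) = (2 + o)*(4 + o) (h(o) = (o + 4)*(o + 2) = (4 + o)*(2 + o) = (2 + o)*(4 + o))
(-3785 - 67*h(-5))*(-4732 + 1862) = (-3785 - 67*(8 + (-5)² + 6*(-5)))*(-4732 + 1862) = (-3785 - 67*(8 + 25 - 30))*(-2870) = (-3785 - 67*3)*(-2870) = (-3785 - 201)*(-2870) = -3986*(-2870) = 11439820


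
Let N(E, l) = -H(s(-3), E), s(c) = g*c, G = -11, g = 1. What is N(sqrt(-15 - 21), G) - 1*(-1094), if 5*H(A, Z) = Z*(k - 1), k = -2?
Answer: 1094 + 18*I/5 ≈ 1094.0 + 3.6*I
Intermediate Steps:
s(c) = c (s(c) = 1*c = c)
H(A, Z) = -3*Z/5 (H(A, Z) = (Z*(-2 - 1))/5 = (Z*(-3))/5 = (-3*Z)/5 = -3*Z/5)
N(E, l) = 3*E/5 (N(E, l) = -(-3)*E/5 = 3*E/5)
N(sqrt(-15 - 21), G) - 1*(-1094) = 3*sqrt(-15 - 21)/5 - 1*(-1094) = 3*sqrt(-36)/5 + 1094 = 3*(6*I)/5 + 1094 = 18*I/5 + 1094 = 1094 + 18*I/5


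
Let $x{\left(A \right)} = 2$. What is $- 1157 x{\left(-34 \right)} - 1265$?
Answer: $-3579$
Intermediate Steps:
$- 1157 x{\left(-34 \right)} - 1265 = \left(-1157\right) 2 - 1265 = -2314 - 1265 = -3579$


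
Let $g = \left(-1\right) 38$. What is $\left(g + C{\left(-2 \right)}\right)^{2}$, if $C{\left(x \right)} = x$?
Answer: $1600$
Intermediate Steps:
$g = -38$
$\left(g + C{\left(-2 \right)}\right)^{2} = \left(-38 - 2\right)^{2} = \left(-40\right)^{2} = 1600$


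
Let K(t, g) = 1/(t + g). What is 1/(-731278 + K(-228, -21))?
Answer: -249/182088223 ≈ -1.3675e-6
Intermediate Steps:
K(t, g) = 1/(g + t)
1/(-731278 + K(-228, -21)) = 1/(-731278 + 1/(-21 - 228)) = 1/(-731278 + 1/(-249)) = 1/(-731278 - 1/249) = 1/(-182088223/249) = -249/182088223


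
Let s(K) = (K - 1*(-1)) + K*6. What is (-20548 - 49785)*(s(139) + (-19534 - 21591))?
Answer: 2823940283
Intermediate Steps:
s(K) = 1 + 7*K (s(K) = (K + 1) + 6*K = (1 + K) + 6*K = 1 + 7*K)
(-20548 - 49785)*(s(139) + (-19534 - 21591)) = (-20548 - 49785)*((1 + 7*139) + (-19534 - 21591)) = -70333*((1 + 973) - 41125) = -70333*(974 - 41125) = -70333*(-40151) = 2823940283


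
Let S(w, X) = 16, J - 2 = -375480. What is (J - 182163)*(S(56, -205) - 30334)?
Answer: 16906559838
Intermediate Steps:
J = -375478 (J = 2 - 375480 = -375478)
(J - 182163)*(S(56, -205) - 30334) = (-375478 - 182163)*(16 - 30334) = -557641*(-30318) = 16906559838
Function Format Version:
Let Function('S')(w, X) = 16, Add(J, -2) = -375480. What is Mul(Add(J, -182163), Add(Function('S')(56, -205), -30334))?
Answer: 16906559838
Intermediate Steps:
J = -375478 (J = Add(2, -375480) = -375478)
Mul(Add(J, -182163), Add(Function('S')(56, -205), -30334)) = Mul(Add(-375478, -182163), Add(16, -30334)) = Mul(-557641, -30318) = 16906559838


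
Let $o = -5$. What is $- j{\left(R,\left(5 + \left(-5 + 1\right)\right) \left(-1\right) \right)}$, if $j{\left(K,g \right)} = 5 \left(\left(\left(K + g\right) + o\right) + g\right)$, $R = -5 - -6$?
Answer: $30$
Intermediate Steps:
$R = 1$ ($R = -5 + 6 = 1$)
$j{\left(K,g \right)} = -25 + 5 K + 10 g$ ($j{\left(K,g \right)} = 5 \left(\left(\left(K + g\right) - 5\right) + g\right) = 5 \left(\left(-5 + K + g\right) + g\right) = 5 \left(-5 + K + 2 g\right) = -25 + 5 K + 10 g$)
$- j{\left(R,\left(5 + \left(-5 + 1\right)\right) \left(-1\right) \right)} = - (-25 + 5 \cdot 1 + 10 \left(5 + \left(-5 + 1\right)\right) \left(-1\right)) = - (-25 + 5 + 10 \left(5 - 4\right) \left(-1\right)) = - (-25 + 5 + 10 \cdot 1 \left(-1\right)) = - (-25 + 5 + 10 \left(-1\right)) = - (-25 + 5 - 10) = \left(-1\right) \left(-30\right) = 30$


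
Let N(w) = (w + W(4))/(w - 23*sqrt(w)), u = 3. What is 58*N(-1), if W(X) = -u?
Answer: 116/265 - 2668*I/265 ≈ 0.43774 - 10.068*I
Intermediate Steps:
W(X) = -3 (W(X) = -1*3 = -3)
N(w) = (-3 + w)/(w - 23*sqrt(w)) (N(w) = (w - 3)/(w - 23*sqrt(w)) = (-3 + w)/(w - 23*sqrt(w)))
58*N(-1) = 58*((3 - 1*(-1))/(-1*(-1) + 23*sqrt(-1))) = 58*((3 + 1)/(1 + 23*I)) = 58*(((1 - 23*I)/530)*4) = 58*(2*(1 - 23*I)/265) = 116*(1 - 23*I)/265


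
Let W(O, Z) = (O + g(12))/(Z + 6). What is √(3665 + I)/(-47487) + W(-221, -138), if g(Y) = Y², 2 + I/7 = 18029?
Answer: 7/12 - √129854/47487 ≈ 0.57574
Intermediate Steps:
I = 126189 (I = -14 + 7*18029 = -14 + 126203 = 126189)
W(O, Z) = (144 + O)/(6 + Z) (W(O, Z) = (O + 12²)/(Z + 6) = (O + 144)/(6 + Z) = (144 + O)/(6 + Z))
√(3665 + I)/(-47487) + W(-221, -138) = √(3665 + 126189)/(-47487) + (144 - 221)/(6 - 138) = √129854*(-1/47487) - 77/(-132) = -√129854/47487 - 1/132*(-77) = -√129854/47487 + 7/12 = 7/12 - √129854/47487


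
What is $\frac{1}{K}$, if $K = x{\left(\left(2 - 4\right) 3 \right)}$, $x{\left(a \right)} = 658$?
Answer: $\frac{1}{658} \approx 0.0015198$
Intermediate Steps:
$K = 658$
$\frac{1}{K} = \frac{1}{658}$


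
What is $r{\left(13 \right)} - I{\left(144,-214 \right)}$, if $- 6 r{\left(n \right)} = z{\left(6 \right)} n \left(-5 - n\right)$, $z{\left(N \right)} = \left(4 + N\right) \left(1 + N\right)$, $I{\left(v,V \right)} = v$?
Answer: $2586$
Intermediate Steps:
$z{\left(N \right)} = \left(1 + N\right) \left(4 + N\right)$
$r{\left(n \right)} = - \frac{35 n \left(-5 - n\right)}{3}$ ($r{\left(n \right)} = - \frac{\left(4 + 6^{2} + 5 \cdot 6\right) n \left(-5 - n\right)}{6} = - \frac{\left(4 + 36 + 30\right) n \left(-5 - n\right)}{6} = - \frac{70 n \left(-5 - n\right)}{6} = - \frac{35 n \left(-5 - n\right)}{3}$)
$r{\left(13 \right)} - I{\left(144,-214 \right)} = \frac{35}{3} \cdot 13 \left(5 + 13\right) - 144 = \frac{35}{3} \cdot 13 \cdot 18 - 144 = 2730 - 144 = 2586$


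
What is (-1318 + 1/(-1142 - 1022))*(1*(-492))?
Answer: 350814819/541 ≈ 6.4846e+5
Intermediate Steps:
(-1318 + 1/(-1142 - 1022))*(1*(-492)) = (-1318 + 1/(-2164))*(-492) = (-1318 - 1/2164)*(-492) = -2852153/2164*(-492) = 350814819/541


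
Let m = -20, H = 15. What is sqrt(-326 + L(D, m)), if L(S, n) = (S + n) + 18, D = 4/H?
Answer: 2*I*sqrt(18435)/15 ≈ 18.103*I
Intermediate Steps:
D = 4/15 ≈ 0.26667
L(S, n) = 18 + S + n
sqrt(-326 + L(D, m)) = sqrt(-326 + (18 + 4/15 - 20)) = sqrt(-326 - 26/15) = sqrt(-4916/15) = 2*I*sqrt(18435)/15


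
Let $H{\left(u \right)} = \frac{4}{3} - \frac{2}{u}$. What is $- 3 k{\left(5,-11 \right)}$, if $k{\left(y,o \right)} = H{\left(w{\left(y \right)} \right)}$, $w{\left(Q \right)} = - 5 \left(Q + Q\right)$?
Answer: $- \frac{103}{25} \approx -4.12$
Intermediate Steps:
$w{\left(Q \right)} = - 10 Q$ ($w{\left(Q \right)} = - 5 \cdot 2 Q = - 10 Q$)
$H{\left(u \right)} = \frac{4}{3} - \frac{2}{u}$ ($H{\left(u \right)} = 4 \cdot \frac{1}{3} - \frac{2}{u} = \frac{4}{3} - \frac{2}{u}$)
$k{\left(y,o \right)} = \frac{4}{3} + \frac{1}{5 y}$ ($k{\left(y,o \right)} = \frac{4}{3} - \frac{2}{\left(-10\right) y} = \frac{4}{3} - 2 \left(- \frac{1}{10 y}\right) = \frac{4}{3} + \frac{1}{5 y}$)
$- 3 k{\left(5,-11 \right)} = - 3 \frac{3 + 20 \cdot 5}{15 \cdot 5} = - 3 \cdot \frac{1}{15} \cdot \frac{1}{5} \left(3 + 100\right) = - 3 \cdot \frac{1}{15} \cdot \frac{1}{5} \cdot 103 = \left(-3\right) \frac{103}{75} = - \frac{103}{25}$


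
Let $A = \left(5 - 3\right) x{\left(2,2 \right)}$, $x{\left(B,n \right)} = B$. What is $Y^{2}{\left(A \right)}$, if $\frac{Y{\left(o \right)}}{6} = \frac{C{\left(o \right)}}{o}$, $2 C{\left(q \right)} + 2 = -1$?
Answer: $\frac{81}{16} \approx 5.0625$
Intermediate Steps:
$C{\left(q \right)} = - \frac{3}{2}$ ($C{\left(q \right)} = -1 + \frac{1}{2} \left(-1\right) = -1 - \frac{1}{2} = - \frac{3}{2}$)
$A = 4$ ($A = \left(5 - 3\right) 2 = 2 \cdot 2 = 4$)
$Y{\left(o \right)} = - \frac{9}{o}$ ($Y{\left(o \right)} = 6 \left(- \frac{3}{2 o}\right) = - \frac{9}{o}$)
$Y^{2}{\left(A \right)} = \left(- \frac{9}{4}\right)^{2} = \frac{81}{16}$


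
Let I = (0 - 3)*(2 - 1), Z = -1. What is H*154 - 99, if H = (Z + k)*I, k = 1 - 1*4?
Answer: 1749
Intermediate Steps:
I = -3 (I = -3*1 = -3)
k = -3 (k = 1 - 4 = -3)
H = 12 (H = (-1 - 3)*(-3) = -4*(-3) = 12)
H*154 - 99 = 12*154 - 99 = 1848 - 99 = 1749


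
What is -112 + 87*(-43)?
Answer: -3853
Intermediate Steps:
-112 + 87*(-43) = -112 - 3741 = -3853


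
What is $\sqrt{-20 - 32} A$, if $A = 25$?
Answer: $50 i \sqrt{13} \approx 180.28 i$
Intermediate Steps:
$\sqrt{-20 - 32} A = \sqrt{-20 - 32} \cdot 25 = \sqrt{-52} \cdot 25 = 2 i \sqrt{13} \cdot 25 = 50 i \sqrt{13}$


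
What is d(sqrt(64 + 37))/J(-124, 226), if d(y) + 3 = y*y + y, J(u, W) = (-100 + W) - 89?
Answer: 98/37 + sqrt(101)/37 ≈ 2.9203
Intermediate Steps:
J(u, W) = -189 + W
d(y) = -3 + y + y**2 (d(y) = -3 + (y*y + y) = -3 + (y**2 + y) = -3 + (y + y**2) = -3 + y + y**2)
d(sqrt(64 + 37))/J(-124, 226) = (-3 + sqrt(64 + 37) + (sqrt(64 + 37))**2)/(-189 + 226) = (-3 + sqrt(101) + (sqrt(101))**2)/37 = (-3 + sqrt(101) + 101)*(1/37) = (98 + sqrt(101))*(1/37) = 98/37 + sqrt(101)/37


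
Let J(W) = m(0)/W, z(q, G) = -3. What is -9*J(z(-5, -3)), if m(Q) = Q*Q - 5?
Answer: -15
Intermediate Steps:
m(Q) = -5 + Q² (m(Q) = Q² - 5 = -5 + Q²)
J(W) = -5/W (J(W) = (-5 + 0²)/W = (-5 + 0)/W = -5/W)
-9*J(z(-5, -3)) = -(-45)/(-3) = -(-45)*(-1)/3 = -9*5/3 = -15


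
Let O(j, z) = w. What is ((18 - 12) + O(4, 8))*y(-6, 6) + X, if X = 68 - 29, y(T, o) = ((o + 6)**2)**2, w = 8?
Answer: 290343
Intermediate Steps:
O(j, z) = 8
y(T, o) = (6 + o)**4 (y(T, o) = ((6 + o)**2)**2 = (6 + o)**4)
X = 39
((18 - 12) + O(4, 8))*y(-6, 6) + X = ((18 - 12) + 8)*(6 + 6)**4 + 39 = (6 + 8)*12**4 + 39 = 14*20736 + 39 = 290304 + 39 = 290343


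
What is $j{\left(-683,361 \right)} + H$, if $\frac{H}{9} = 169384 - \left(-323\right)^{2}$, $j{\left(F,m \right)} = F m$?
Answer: $338932$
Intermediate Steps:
$H = 585495$ ($H = 9 \left(169384 - \left(-323\right)^{2}\right) = 9 \left(169384 - 104329\right) = 9 \cdot 65055 = 585495$)
$j{\left(-683,361 \right)} + H = \left(-683\right) 361 + 585495 = -246563 + 585495 = 338932$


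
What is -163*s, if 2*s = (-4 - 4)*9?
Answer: 5868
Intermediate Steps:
s = -36 (s = ((-4 - 4)*9)/2 = (-8*9)/2 = (½)*(-72) = -36)
-163*s = -163*(-36) = 5868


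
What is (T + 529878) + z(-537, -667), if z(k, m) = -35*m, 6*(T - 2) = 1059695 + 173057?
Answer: 2276051/3 ≈ 7.5868e+5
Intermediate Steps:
T = 616382/3 (T = 2 + (1059695 + 173057)/6 = 2 + (⅙)*1232752 = 2 + 616376/3 = 616382/3 ≈ 2.0546e+5)
(T + 529878) + z(-537, -667) = (616382/3 + 529878) - 35*(-667) = 2206016/3 + 23345 = 2276051/3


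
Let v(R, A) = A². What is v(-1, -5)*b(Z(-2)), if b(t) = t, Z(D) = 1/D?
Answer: -25/2 ≈ -12.500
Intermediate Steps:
v(-1, -5)*b(Z(-2)) = (-5)²/(-2) = 25*(-½) = -25/2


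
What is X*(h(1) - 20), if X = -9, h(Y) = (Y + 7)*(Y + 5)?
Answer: -252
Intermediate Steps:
h(Y) = (5 + Y)*(7 + Y) (h(Y) = (7 + Y)*(5 + Y) = (5 + Y)*(7 + Y))
X*(h(1) - 20) = -9*((35 + 1² + 12*1) - 20) = -9*((35 + 1 + 12) - 20) = -9*(48 - 20) = -9*28 = -252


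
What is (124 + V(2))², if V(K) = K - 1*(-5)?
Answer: 17161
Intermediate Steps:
V(K) = 5 + K (V(K) = K + 5 = 5 + K)
(124 + V(2))² = (124 + (5 + 2))² = (124 + 7)² = 131² = 17161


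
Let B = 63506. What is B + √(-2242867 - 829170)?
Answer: 63506 + I*√3072037 ≈ 63506.0 + 1752.7*I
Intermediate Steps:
B + √(-2242867 - 829170) = 63506 + √(-2242867 - 829170) = 63506 + √(-3072037) = 63506 + I*√3072037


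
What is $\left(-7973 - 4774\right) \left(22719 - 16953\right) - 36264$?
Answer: $-73535466$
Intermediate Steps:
$\left(-7973 - 4774\right) \left(22719 - 16953\right) - 36264 = \left(-12747\right) 5766 - 36264 = -73499202 - 36264 = -73535466$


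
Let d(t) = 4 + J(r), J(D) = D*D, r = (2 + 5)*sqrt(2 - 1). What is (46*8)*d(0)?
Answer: 19504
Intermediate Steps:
r = 7 (r = 7*sqrt(1) = 7*1 = 7)
J(D) = D**2
d(t) = 53 (d(t) = 4 + 7**2 = 4 + 49 = 53)
(46*8)*d(0) = (46*8)*53 = 368*53 = 19504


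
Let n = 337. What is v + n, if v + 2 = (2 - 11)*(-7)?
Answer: 398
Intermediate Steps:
v = 61 (v = -2 + (2 - 11)*(-7) = -2 - 9*(-7) = -2 + 63 = 61)
v + n = 61 + 337 = 398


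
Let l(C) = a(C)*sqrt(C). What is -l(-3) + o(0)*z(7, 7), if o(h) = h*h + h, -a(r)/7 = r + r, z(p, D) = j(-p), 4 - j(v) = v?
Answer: -42*I*sqrt(3) ≈ -72.746*I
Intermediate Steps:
j(v) = 4 - v
z(p, D) = 4 + p (z(p, D) = 4 - (-1)*p = 4 + p)
a(r) = -14*r (a(r) = -7*(r + r) = -14*r)
o(h) = h + h**2 (o(h) = h**2 + h = h + h**2)
l(C) = -14*C**(3/2) (l(C) = (-14*C)*sqrt(C) = -14*C**(3/2))
-l(-3) + o(0)*z(7, 7) = -(-14)*(-3)**(3/2) + (0*(1 + 0))*(4 + 7) = -(-14)*(-3*I*sqrt(3)) + (0*1)*11 = -42*I*sqrt(3) + 0*11 = -42*I*sqrt(3) + 0 = -42*I*sqrt(3)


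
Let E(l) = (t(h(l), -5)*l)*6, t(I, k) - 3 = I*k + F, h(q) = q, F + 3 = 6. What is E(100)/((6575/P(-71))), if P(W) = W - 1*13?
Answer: 995904/263 ≈ 3786.7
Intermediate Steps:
F = 3 (F = -3 + 6 = 3)
t(I, k) = 6 + I*k (t(I, k) = 3 + (I*k + 3) = 3 + (3 + I*k) = 6 + I*k)
P(W) = -13 + W (P(W) = W - 13 = -13 + W)
E(l) = 6*l*(6 - 5*l) (E(l) = ((6 + l*(-5))*l)*6 = ((6 - 5*l)*l)*6 = (l*(6 - 5*l))*6 = 6*l*(6 - 5*l))
E(100)/((6575/P(-71))) = (6*100*(6 - 5*100))/((6575/(-13 - 71))) = (6*100*(6 - 500))/((6575/(-84))) = (6*100*(-494))/((6575*(-1/84))) = -296400/(-6575/84) = -296400*(-84/6575) = 995904/263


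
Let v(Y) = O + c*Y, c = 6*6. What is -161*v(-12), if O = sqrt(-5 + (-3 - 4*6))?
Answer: 69552 - 644*I*sqrt(2) ≈ 69552.0 - 910.75*I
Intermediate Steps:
O = 4*I*sqrt(2) (O = sqrt(-5 + (-3 - 24)) = sqrt(-5 - 27) = sqrt(-32) = 4*I*sqrt(2) ≈ 5.6569*I)
c = 36
v(Y) = 36*Y + 4*I*sqrt(2) (v(Y) = 4*I*sqrt(2) + 36*Y = 36*Y + 4*I*sqrt(2))
-161*v(-12) = -161*(36*(-12) + 4*I*sqrt(2)) = -161*(-432 + 4*I*sqrt(2)) = 69552 - 644*I*sqrt(2)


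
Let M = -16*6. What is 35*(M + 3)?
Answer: -3255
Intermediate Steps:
M = -96
35*(M + 3) = 35*(-96 + 3) = 35*(-93) = -3255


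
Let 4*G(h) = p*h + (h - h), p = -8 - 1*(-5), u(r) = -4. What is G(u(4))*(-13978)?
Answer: -41934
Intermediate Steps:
p = -3 (p = -8 + 5 = -3)
G(h) = -3*h/4 (G(h) = (-3*h + (h - h))/4 = (-3*h + 0)/4 = (-3*h)/4 = -3*h/4)
G(u(4))*(-13978) = -¾*(-4)*(-13978) = 3*(-13978) = -41934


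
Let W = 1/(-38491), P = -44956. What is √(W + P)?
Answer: I*√66604880171927/38491 ≈ 212.03*I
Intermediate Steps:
W = -1/38491 ≈ -2.5980e-5
√(W + P) = √(-1/38491 - 44956) = √(-1730401397/38491) = I*√66604880171927/38491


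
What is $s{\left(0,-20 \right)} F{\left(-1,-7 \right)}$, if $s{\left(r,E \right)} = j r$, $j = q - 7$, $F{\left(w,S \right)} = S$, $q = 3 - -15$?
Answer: $0$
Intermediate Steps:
$q = 18$ ($q = 3 + 15 = 18$)
$j = 11$ ($j = 18 - 7 = 11$)
$s{\left(r,E \right)} = 11 r$
$s{\left(0,-20 \right)} F{\left(-1,-7 \right)} = 11 \cdot 0 \left(-7\right) = 0 \left(-7\right) = 0$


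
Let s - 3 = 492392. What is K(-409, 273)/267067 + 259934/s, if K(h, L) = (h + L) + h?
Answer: 69151438303/131502455465 ≈ 0.52586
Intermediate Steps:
K(h, L) = L + 2*h (K(h, L) = (L + h) + h = L + 2*h)
s = 492395 (s = 3 + 492392 = 492395)
K(-409, 273)/267067 + 259934/s = (273 + 2*(-409))/267067 + 259934/492395 = (273 - 818)*(1/267067) + 259934*(1/492395) = -545*1/267067 + 259934/492395 = -545/267067 + 259934/492395 = 69151438303/131502455465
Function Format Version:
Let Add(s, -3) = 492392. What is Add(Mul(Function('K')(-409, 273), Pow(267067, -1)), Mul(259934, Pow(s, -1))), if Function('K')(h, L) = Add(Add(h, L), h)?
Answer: Rational(69151438303, 131502455465) ≈ 0.52586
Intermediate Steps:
Function('K')(h, L) = Add(L, Mul(2, h)) (Function('K')(h, L) = Add(Add(L, h), h) = Add(L, Mul(2, h)))
s = 492395 (s = Add(3, 492392) = 492395)
Add(Mul(Function('K')(-409, 273), Pow(267067, -1)), Mul(259934, Pow(s, -1))) = Add(Mul(Add(273, Mul(2, -409)), Pow(267067, -1)), Mul(259934, Pow(492395, -1))) = Add(Mul(Add(273, -818), Rational(1, 267067)), Mul(259934, Rational(1, 492395))) = Add(Mul(-545, Rational(1, 267067)), Rational(259934, 492395)) = Add(Rational(-545, 267067), Rational(259934, 492395)) = Rational(69151438303, 131502455465)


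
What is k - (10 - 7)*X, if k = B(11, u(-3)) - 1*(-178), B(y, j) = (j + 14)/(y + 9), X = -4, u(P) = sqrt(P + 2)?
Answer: 1907/10 + I/20 ≈ 190.7 + 0.05*I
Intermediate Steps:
u(P) = sqrt(2 + P)
B(y, j) = (14 + j)/(9 + y)
k = 1787/10 + I/20 (k = (14 + sqrt(2 - 3))/(9 + 11) - 1*(-178) = (14 + sqrt(-1))/20 + 178 = (14 + I)/20 + 178 = (7/10 + I/20) + 178 = 1787/10 + I/20 ≈ 178.7 + 0.05*I)
k - (10 - 7)*X = (1787/10 + I/20) - (10 - 7)*(-4) = (1787/10 + I/20) - 3*(-4) = (1787/10 + I/20) - 1*(-12) = (1787/10 + I/20) + 12 = 1907/10 + I/20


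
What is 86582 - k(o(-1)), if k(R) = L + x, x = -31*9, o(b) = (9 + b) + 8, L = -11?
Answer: 86872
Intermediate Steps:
o(b) = 17 + b
x = -279
k(R) = -290 (k(R) = -11 - 279 = -290)
86582 - k(o(-1)) = 86582 - 1*(-290) = 86582 + 290 = 86872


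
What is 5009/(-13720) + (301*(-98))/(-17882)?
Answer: 157570811/122670520 ≈ 1.2845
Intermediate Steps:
5009/(-13720) + (301*(-98))/(-17882) = 5009*(-1/13720) - 29498*(-1/17882) = -5009/13720 + 14749/8941 = 157570811/122670520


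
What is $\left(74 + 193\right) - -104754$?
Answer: $105021$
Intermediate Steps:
$\left(74 + 193\right) - -104754 = 267 + 104754 = 105021$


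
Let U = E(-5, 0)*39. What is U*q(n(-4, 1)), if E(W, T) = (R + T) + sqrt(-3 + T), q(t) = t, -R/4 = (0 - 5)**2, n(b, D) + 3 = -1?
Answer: 15600 - 156*I*sqrt(3) ≈ 15600.0 - 270.2*I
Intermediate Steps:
n(b, D) = -4 (n(b, D) = -3 - 1 = -4)
R = -100 (R = -4*(0 - 5)**2 = -4*(-5)**2 = -4*25 = -100)
E(W, T) = -100 + T + sqrt(-3 + T) (E(W, T) = (-100 + T) + sqrt(-3 + T) = -100 + T + sqrt(-3 + T))
U = -3900 + 39*I*sqrt(3) (U = (-100 + 0 + sqrt(-3 + 0))*39 = (-100 + 0 + sqrt(-3))*39 = (-100 + 0 + I*sqrt(3))*39 = (-100 + I*sqrt(3))*39 = -3900 + 39*I*sqrt(3) ≈ -3900.0 + 67.55*I)
U*q(n(-4, 1)) = (-3900 + 39*I*sqrt(3))*(-4) = 15600 - 156*I*sqrt(3)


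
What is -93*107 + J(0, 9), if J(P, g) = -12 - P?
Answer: -9963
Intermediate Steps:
-93*107 + J(0, 9) = -93*107 + (-12 - 1*0) = -9951 + (-12 + 0) = -9951 - 12 = -9963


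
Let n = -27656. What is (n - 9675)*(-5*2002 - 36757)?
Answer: 1745858877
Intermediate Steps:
(n - 9675)*(-5*2002 - 36757) = (-27656 - 9675)*(-5*2002 - 36757) = -37331*(-10010 - 36757) = -37331*(-46767) = 1745858877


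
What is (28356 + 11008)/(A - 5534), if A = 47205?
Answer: 39364/41671 ≈ 0.94464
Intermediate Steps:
(28356 + 11008)/(A - 5534) = (28356 + 11008)/(47205 - 5534) = 39364/41671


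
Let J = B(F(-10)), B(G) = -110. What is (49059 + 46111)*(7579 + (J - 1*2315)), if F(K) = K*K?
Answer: 490506180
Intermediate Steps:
F(K) = K²
J = -110
(49059 + 46111)*(7579 + (J - 1*2315)) = (49059 + 46111)*(7579 + (-110 - 1*2315)) = 95170*(7579 + (-110 - 2315)) = 95170*(7579 - 2425) = 95170*5154 = 490506180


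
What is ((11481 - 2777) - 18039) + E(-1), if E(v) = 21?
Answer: -9314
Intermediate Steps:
((11481 - 2777) - 18039) + E(-1) = ((11481 - 2777) - 18039) + 21 = (8704 - 18039) + 21 = -9335 + 21 = -9314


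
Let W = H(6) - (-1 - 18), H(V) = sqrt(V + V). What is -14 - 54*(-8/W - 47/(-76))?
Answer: -316645/13262 - 864*sqrt(3)/349 ≈ -28.164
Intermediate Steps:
H(V) = sqrt(2)*sqrt(V) (H(V) = sqrt(2*V) = sqrt(2)*sqrt(V))
W = 19 + 2*sqrt(3) (W = sqrt(2)*sqrt(6) - (-1 - 18) = 2*sqrt(3) - 1*(-19) = 2*sqrt(3) + 19 = 19 + 2*sqrt(3) ≈ 22.464)
-14 - 54*(-8/W - 47/(-76)) = -14 - 54*(-8/(19 + 2*sqrt(3)) - 47/(-76)) = -14 - 54*(-8/(19 + 2*sqrt(3)) - 47*(-1/76)) = -14 - 54*(-8/(19 + 2*sqrt(3)) + 47/76) = -14 - 54*(47/76 - 8/(19 + 2*sqrt(3))) = -14 + (-1269/38 + 432/(19 + 2*sqrt(3))) = -1801/38 + 432/(19 + 2*sqrt(3))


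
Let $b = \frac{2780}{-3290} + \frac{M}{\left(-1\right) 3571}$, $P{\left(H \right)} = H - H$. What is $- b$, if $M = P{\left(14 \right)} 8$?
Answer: $\frac{278}{329} \approx 0.84499$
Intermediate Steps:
$P{\left(H \right)} = 0$
$M = 0$ ($M = 0 \cdot 8 = 0$)
$b = - \frac{278}{329}$ ($b = \frac{2780}{-3290} + \frac{0}{\left(-1\right) 3571} = 2780 \left(- \frac{1}{3290}\right) + \frac{0}{-3571} = - \frac{278}{329} + 0 \left(- \frac{1}{3571}\right) = - \frac{278}{329} + 0 = - \frac{278}{329} \approx -0.84499$)
$- b = \left(-1\right) \left(- \frac{278}{329}\right) = \frac{278}{329}$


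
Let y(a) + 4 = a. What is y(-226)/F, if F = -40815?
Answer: 46/8163 ≈ 0.0056352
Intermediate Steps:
y(a) = -4 + a
y(-226)/F = (-4 - 226)/(-40815) = -230*(-1/40815) = 46/8163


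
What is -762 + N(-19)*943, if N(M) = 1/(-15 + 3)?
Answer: -10087/12 ≈ -840.58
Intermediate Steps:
N(M) = -1/12 (N(M) = 1/(-12) = -1/12)
-762 + N(-19)*943 = -762 - 1/12*943 = -762 - 943/12 = -10087/12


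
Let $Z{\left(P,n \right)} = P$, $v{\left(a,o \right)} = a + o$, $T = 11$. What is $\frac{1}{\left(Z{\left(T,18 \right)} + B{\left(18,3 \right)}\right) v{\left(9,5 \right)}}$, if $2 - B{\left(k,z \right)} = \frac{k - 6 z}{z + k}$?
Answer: $\frac{1}{182} \approx 0.0054945$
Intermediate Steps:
$B{\left(k,z \right)} = 2 - \frac{k - 6 z}{k + z}$ ($B{\left(k,z \right)} = 2 - \frac{k - 6 z}{z + k} = 2 - \frac{k - 6 z}{k + z}$)
$\frac{1}{\left(Z{\left(T,18 \right)} + B{\left(18,3 \right)}\right) v{\left(9,5 \right)}} = \frac{1}{\left(11 + \frac{18 + 8 \cdot 3}{18 + 3}\right) \left(9 + 5\right)} = \frac{1}{\left(11 + \frac{18 + 24}{21}\right) 14} = \frac{1}{\left(11 + \frac{1}{21} \cdot 42\right) 14} = \frac{1}{\left(11 + 2\right) 14} = \frac{1}{13 \cdot 14} = \frac{1}{182}$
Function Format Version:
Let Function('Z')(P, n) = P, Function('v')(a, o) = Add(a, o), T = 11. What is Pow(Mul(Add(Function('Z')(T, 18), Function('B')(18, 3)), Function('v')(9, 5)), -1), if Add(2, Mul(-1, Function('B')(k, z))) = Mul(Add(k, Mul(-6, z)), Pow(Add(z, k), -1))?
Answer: Rational(1, 182) ≈ 0.0054945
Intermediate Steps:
Function('B')(k, z) = Add(2, Mul(-1, Pow(Add(k, z), -1), Add(k, Mul(-6, z)))) (Function('B')(k, z) = Add(2, Mul(-1, Mul(Add(k, Mul(-6, z)), Pow(Add(z, k), -1)))) = Add(2, Mul(-1, Mul(Add(k, Mul(-6, z)), Pow(Add(k, z), -1)))) = Add(2, Mul(-1, Mul(Pow(Add(k, z), -1), Add(k, Mul(-6, z))))) = Add(2, Mul(-1, Pow(Add(k, z), -1), Add(k, Mul(-6, z)))))
Pow(Mul(Add(Function('Z')(T, 18), Function('B')(18, 3)), Function('v')(9, 5)), -1) = Pow(Mul(Add(11, Mul(Pow(Add(18, 3), -1), Add(18, Mul(8, 3)))), Add(9, 5)), -1) = Pow(Mul(Add(11, Mul(Pow(21, -1), Add(18, 24))), 14), -1) = Pow(Mul(Add(11, Mul(Rational(1, 21), 42)), 14), -1) = Pow(Mul(Add(11, 2), 14), -1) = Pow(Mul(13, 14), -1) = Pow(182, -1) = Rational(1, 182)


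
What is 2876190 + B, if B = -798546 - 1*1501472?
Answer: 576172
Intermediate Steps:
B = -2300018 (B = -798546 - 1501472 = -2300018)
2876190 + B = 2876190 - 2300018 = 576172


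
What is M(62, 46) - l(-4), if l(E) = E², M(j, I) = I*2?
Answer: 76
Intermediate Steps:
M(j, I) = 2*I
M(62, 46) - l(-4) = 2*46 - 1*(-4)² = 92 - 1*16 = 92 - 16 = 76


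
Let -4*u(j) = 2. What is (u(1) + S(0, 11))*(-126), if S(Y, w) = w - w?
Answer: 63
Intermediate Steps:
S(Y, w) = 0
u(j) = -½ (u(j) = -¼*2 = -½)
(u(1) + S(0, 11))*(-126) = (-½ + 0)*(-126) = -½*(-126) = 63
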